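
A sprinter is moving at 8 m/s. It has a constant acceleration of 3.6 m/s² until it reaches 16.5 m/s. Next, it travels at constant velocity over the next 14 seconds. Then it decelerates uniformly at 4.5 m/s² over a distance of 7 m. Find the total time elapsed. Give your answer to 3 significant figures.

Phase 1 (accelerating): v₀ = 8.00 m/s, a = 3.6 m/s².
v = v₀ + at → t = (16.5 − 8.00) / 3.6 = 2.36 s
v² = v₀² + 2aΔx → Δx = (16.5² − 8.00²)/(2·3.6) = 28.9 m

Phase 2 (constant speed): v₀ = 16.5 m/s, a = 0 m/s².
v = v₀ + at = 16.5 + (0)(14) = 16.5 m/s
Δx = v₀t + ½at² = 16.5·14 + 0.5·0·14² = 231 m

Phase 3 (decelerating): v₀ = 16.5 m/s, a = -4.5 m/s².
v² = v₀² + 2aΔx = 16.5² + 2·-4.5·7 = 209 → v = 14.5 m/s
t = (v − v₀)/a = (14.5 − 16.5)/-4.5 = 0.452 s
Total time = 2.36 + 14.0 + 0.452 = 16.8 s

16.8 s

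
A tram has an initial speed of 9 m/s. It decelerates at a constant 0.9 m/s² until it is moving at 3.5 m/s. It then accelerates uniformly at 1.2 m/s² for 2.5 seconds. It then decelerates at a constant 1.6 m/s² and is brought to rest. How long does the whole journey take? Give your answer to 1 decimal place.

12.7 s

Phase 1 (decelerating): v₀ = 9.00 m/s, a = -0.9 m/s².
v = v₀ + at → t = (3.5 − 9.00) / -0.9 = 6.11 s
v² = v₀² + 2aΔx → Δx = (3.5² − 9.00²)/(2·-0.9) = 38.2 m

Phase 2 (accelerating): v₀ = 3.50 m/s, a = 1.2 m/s².
v = v₀ + at = 3.50 + (1.2)(2.5) = 6.50 m/s
Δx = v₀t + ½at² = 3.50·2.5 + 0.5·1.2·2.5² = 12.5 m

Phase 3 (decelerating): v₀ = 6.50 m/s, a = -1.6 m/s².
v = v₀ + at → t = (0 − 6.50) / -1.6 = 4.06 s
v² = v₀² + 2aΔx → Δx = (0² − 6.50²)/(2·-1.6) = 13.2 m
Total time = 6.11 + 2.50 + 4.06 = 12.7 s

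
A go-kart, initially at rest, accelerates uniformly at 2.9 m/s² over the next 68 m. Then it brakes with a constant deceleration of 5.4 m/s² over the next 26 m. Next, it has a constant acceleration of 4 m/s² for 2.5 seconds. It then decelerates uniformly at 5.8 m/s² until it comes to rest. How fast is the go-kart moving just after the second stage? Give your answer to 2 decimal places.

Phase 1 (accelerating): v₀ = 0 m/s, a = 2.9 m/s².
v² = v₀² + 2aΔx = 0² + 2·2.9·68 = 394 → v = 19.9 m/s
t = (v − v₀)/a = (19.9 − 0)/2.9 = 6.85 s

Phase 2 (decelerating): v₀ = 19.9 m/s, a = -5.4 m/s².
v² = v₀² + 2aΔx = 19.9² + 2·-5.4·26 = 114 → v = 10.7 m/s
t = (v − v₀)/a = (10.7 − 19.9)/-5.4 = 1.70 s
Speed at end of phase 2 = 10.7 m/s

10.66 m/s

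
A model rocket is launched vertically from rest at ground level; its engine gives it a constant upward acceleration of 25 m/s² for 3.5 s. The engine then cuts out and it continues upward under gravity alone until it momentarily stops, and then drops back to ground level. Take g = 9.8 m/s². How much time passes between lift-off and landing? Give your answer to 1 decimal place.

23.0 s

Phase 1 (powered ascent): v₀ = 0 m/s, a = 25 m/s².
v = v₀ + at = 0 + (25)(3.5) = 87.5 m/s
Δx = v₀t + ½at² = 0·3.5 + 0.5·25·3.5² = 153 m

Phase 2 (coasting upward): v₀ = 87.5 m/s, a = -9.8 m/s².
v = v₀ + at → t = (0 − 87.5) / -9.8 = 8.93 s
v² = v₀² + 2aΔx → Δx = (0² − 87.5²)/(2·-9.8) = 391 m

Phase 3 (free fall): v₀ = 0 m/s, a = -9.8 m/s².
Falls 544 m from rest: t = √(2·544/9.8) = 10.5 s; v = g·t = 103 m/s.
Total time = 3.50 + 8.93 + 10.5 = 23.0 s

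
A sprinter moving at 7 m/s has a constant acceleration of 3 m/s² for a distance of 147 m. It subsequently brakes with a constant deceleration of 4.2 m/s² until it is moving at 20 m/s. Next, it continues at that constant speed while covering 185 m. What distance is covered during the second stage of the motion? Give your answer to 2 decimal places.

Phase 1 (accelerating): v₀ = 7.00 m/s, a = 3 m/s².
v² = v₀² + 2aΔx = 7.00² + 2·3·147 = 931 → v = 30.5 m/s
t = (v − v₀)/a = (30.5 − 7.00)/3 = 7.84 s

Phase 2 (decelerating): v₀ = 30.5 m/s, a = -4.2 m/s².
v = v₀ + at → t = (20 − 30.5) / -4.2 = 2.50 s
v² = v₀² + 2aΔx → Δx = (20² − 30.5²)/(2·-4.2) = 63.2 m
Distance in phase 2 = 63.2 m

63.21 m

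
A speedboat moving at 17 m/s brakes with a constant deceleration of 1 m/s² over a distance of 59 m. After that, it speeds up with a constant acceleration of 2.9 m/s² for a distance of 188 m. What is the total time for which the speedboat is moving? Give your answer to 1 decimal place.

Phase 1 (decelerating): v₀ = 17.0 m/s, a = -1 m/s².
v² = v₀² + 2aΔx = 17.0² + 2·-1·59 = 171 → v = 13.1 m/s
t = (v − v₀)/a = (13.1 − 17.0)/-1 = 3.92 s

Phase 2 (accelerating): v₀ = 13.1 m/s, a = 2.9 m/s².
v² = v₀² + 2aΔx = 13.1² + 2·2.9·188 = 1260 → v = 35.5 m/s
t = (v − v₀)/a = (35.5 − 13.1)/2.9 = 7.74 s
Total time = 3.92 + 7.74 = 11.7 s

11.7 s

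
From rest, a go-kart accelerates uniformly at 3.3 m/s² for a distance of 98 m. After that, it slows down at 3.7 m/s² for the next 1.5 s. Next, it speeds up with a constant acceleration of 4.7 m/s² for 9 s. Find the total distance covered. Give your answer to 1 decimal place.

Phase 1 (accelerating): v₀ = 0 m/s, a = 3.3 m/s².
v² = v₀² + 2aΔx = 0² + 2·3.3·98 = 647 → v = 25.4 m/s
t = (v − v₀)/a = (25.4 − 0)/3.3 = 7.71 s

Phase 2 (decelerating): v₀ = 25.4 m/s, a = -3.7 m/s².
v = v₀ + at = 25.4 + (-3.7)(1.5) = 19.9 m/s
Δx = v₀t + ½at² = 25.4·1.5 + 0.5·-3.7·1.5² = 34.0 m

Phase 3 (accelerating): v₀ = 19.9 m/s, a = 4.7 m/s².
v = v₀ + at = 19.9 + (4.7)(9) = 62.2 m/s
Δx = v₀t + ½at² = 19.9·9 + 0.5·4.7·9² = 369 m
Total distance = 98.0 + 34.0 + 369 = 501 m

501.3 m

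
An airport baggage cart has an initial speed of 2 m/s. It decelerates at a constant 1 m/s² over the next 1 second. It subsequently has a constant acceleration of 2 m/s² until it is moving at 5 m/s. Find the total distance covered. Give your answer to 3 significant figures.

Phase 1 (decelerating): v₀ = 2.00 m/s, a = -1 m/s².
v = v₀ + at = 2.00 + (-1)(1) = 1.00 m/s
Δx = v₀t + ½at² = 2.00·1 + 0.5·-1·1² = 1.50 m

Phase 2 (accelerating): v₀ = 1.00 m/s, a = 2 m/s².
v = v₀ + at → t = (5 − 1.00) / 2 = 2.00 s
v² = v₀² + 2aΔx → Δx = (5² − 1.00²)/(2·2) = 6.00 m
Total distance = 1.50 + 6.00 = 7.50 m

7.50 m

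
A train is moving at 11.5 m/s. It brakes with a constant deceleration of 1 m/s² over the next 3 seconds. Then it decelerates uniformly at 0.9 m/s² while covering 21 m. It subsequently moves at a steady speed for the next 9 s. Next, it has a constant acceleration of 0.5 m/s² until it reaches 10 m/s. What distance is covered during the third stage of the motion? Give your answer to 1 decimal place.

52.8 m

Phase 1 (decelerating): v₀ = 11.5 m/s, a = -1 m/s².
v = v₀ + at = 11.5 + (-1)(3) = 8.50 m/s
Δx = v₀t + ½at² = 11.5·3 + 0.5·-1·3² = 30.0 m

Phase 2 (decelerating): v₀ = 8.50 m/s, a = -0.9 m/s².
v² = v₀² + 2aΔx = 8.50² + 2·-0.9·21 = 34.4 → v = 5.87 m/s
t = (v − v₀)/a = (5.87 − 8.50)/-0.9 = 2.92 s

Phase 3 (constant speed): v₀ = 5.87 m/s, a = 0 m/s².
v = v₀ + at = 5.87 + (0)(9) = 5.87 m/s
Δx = v₀t + ½at² = 5.87·9 + 0.5·0·9² = 52.8 m
Distance in phase 3 = 52.8 m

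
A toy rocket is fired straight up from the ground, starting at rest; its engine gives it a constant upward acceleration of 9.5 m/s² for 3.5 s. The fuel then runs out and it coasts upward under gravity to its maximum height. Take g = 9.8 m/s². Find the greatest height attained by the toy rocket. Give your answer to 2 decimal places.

Phase 1 (powered ascent): v₀ = 0 m/s, a = 9.5 m/s².
v = v₀ + at = 0 + (9.5)(3.5) = 33.2 m/s
Δx = v₀t + ½at² = 0·3.5 + 0.5·9.5·3.5² = 58.2 m

Phase 2 (coasting upward): v₀ = 33.2 m/s, a = -9.8 m/s².
v = v₀ + at → t = (0 − 33.2) / -9.8 = 3.39 s
v² = v₀² + 2aΔx → Δx = (0² − 33.2²)/(2·-9.8) = 56.4 m
Maximum height = 58.2 + 56.4 = 115 m

114.59 m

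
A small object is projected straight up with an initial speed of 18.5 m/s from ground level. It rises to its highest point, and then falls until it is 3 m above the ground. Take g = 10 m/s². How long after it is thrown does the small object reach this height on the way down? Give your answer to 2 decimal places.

3.53 s

Phase 1 (rising): v₀ = 18.5 m/s, a = -10 m/s².
v = v₀ + at → t = (0 − 18.5) / -10 = 1.85 s
v² = v₀² + 2aΔx → Δx = (0² − 18.5²)/(2·-10) = 17.1 m

Phase 2 (falling): v₀ = 0 m/s, a = -10 m/s².
Falls 14.1 m from rest: t = √(2·14.1/10) = 1.68 s; v = g·t = 16.8 m/s.
Total time = 1.85 + 1.68 = 3.53 s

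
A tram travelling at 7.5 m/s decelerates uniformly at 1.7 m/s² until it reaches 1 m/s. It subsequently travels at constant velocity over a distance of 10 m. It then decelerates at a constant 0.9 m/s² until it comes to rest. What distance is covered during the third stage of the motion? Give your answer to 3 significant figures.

0.556 m

Phase 1 (decelerating): v₀ = 7.50 m/s, a = -1.7 m/s².
v = v₀ + at → t = (1 − 7.50) / -1.7 = 3.82 s
v² = v₀² + 2aΔx → Δx = (1² − 7.50²)/(2·-1.7) = 16.2 m

Phase 2 (constant speed): v₀ = 1.00 m/s, a = 0 m/s².
Constant speed: t = d/v = 10/1.00 = 10.0 s

Phase 3 (decelerating): v₀ = 1.00 m/s, a = -0.9 m/s².
v = v₀ + at → t = (0 − 1.00) / -0.9 = 1.11 s
v² = v₀² + 2aΔx → Δx = (0² − 1.00²)/(2·-0.9) = 0.556 m
Distance in phase 3 = 0.556 m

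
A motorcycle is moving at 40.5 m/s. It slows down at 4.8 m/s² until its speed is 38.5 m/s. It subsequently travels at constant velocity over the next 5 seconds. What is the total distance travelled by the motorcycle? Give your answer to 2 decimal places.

208.96 m

Phase 1 (decelerating): v₀ = 40.5 m/s, a = -4.8 m/s².
v = v₀ + at → t = (38.5 − 40.5) / -4.8 = 0.417 s
v² = v₀² + 2aΔx → Δx = (38.5² − 40.5²)/(2·-4.8) = 16.5 m

Phase 2 (constant speed): v₀ = 38.5 m/s, a = 0 m/s².
v = v₀ + at = 38.5 + (0)(5) = 38.5 m/s
Δx = v₀t + ½at² = 38.5·5 + 0.5·0·5² = 192 m
Total distance = 16.5 + 192 = 209 m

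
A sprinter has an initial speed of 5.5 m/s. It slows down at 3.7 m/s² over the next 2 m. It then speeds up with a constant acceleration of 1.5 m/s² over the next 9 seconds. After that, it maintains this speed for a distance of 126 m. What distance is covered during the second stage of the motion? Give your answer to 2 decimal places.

Phase 1 (decelerating): v₀ = 5.50 m/s, a = -3.7 m/s².
v² = v₀² + 2aΔx = 5.50² + 2·-3.7·2 = 15.4 → v = 3.93 m/s
t = (v − v₀)/a = (3.93 − 5.50)/-3.7 = 0.424 s

Phase 2 (accelerating): v₀ = 3.93 m/s, a = 1.5 m/s².
v = v₀ + at = 3.93 + (1.5)(9) = 17.4 m/s
Δx = v₀t + ½at² = 3.93·9 + 0.5·1.5·9² = 96.1 m
Distance in phase 2 = 96.1 m

96.13 m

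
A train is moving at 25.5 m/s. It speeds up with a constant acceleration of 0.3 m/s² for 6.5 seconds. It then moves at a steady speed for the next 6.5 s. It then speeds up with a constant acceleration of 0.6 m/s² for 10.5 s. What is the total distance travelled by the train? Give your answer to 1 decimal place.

671.8 m

Phase 1 (accelerating): v₀ = 25.5 m/s, a = 0.3 m/s².
v = v₀ + at = 25.5 + (0.3)(6.5) = 27.4 m/s
Δx = v₀t + ½at² = 25.5·6.5 + 0.5·0.3·6.5² = 172 m

Phase 2 (constant speed): v₀ = 27.4 m/s, a = 0 m/s².
v = v₀ + at = 27.4 + (0)(6.5) = 27.4 m/s
Δx = v₀t + ½at² = 27.4·6.5 + 0.5·0·6.5² = 178 m

Phase 3 (accelerating): v₀ = 27.4 m/s, a = 0.6 m/s².
v = v₀ + at = 27.4 + (0.6)(10.5) = 33.8 m/s
Δx = v₀t + ½at² = 27.4·10.5 + 0.5·0.6·10.5² = 321 m
Total distance = 172 + 178 + 321 = 672 m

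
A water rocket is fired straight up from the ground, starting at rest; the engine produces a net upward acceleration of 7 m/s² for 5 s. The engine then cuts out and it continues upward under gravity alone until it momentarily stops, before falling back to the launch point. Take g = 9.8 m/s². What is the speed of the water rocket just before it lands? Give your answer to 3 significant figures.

54.2 m/s

Phase 1 (powered ascent): v₀ = 0 m/s, a = 7 m/s².
v = v₀ + at = 0 + (7)(5) = 35.0 m/s
Δx = v₀t + ½at² = 0·5 + 0.5·7·5² = 87.5 m

Phase 2 (coasting upward): v₀ = 35.0 m/s, a = -9.8 m/s².
v = v₀ + at → t = (0 − 35.0) / -9.8 = 3.57 s
v² = v₀² + 2aΔx → Δx = (0² − 35.0²)/(2·-9.8) = 62.5 m

Phase 3 (free fall): v₀ = 0 m/s, a = -9.8 m/s².
Falls 150 m from rest: t = √(2·150/9.8) = 5.53 s; v = g·t = 54.2 m/s.
Impact speed = 54.2 m/s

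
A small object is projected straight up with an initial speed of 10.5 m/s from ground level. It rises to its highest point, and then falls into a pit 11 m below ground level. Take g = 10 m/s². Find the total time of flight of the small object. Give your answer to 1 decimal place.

Phase 1 (rising): v₀ = 10.5 m/s, a = -10 m/s².
v = v₀ + at → t = (0 − 10.5) / -10 = 1.05 s
v² = v₀² + 2aΔx → Δx = (0² − 10.5²)/(2·-10) = 5.51 m

Phase 2 (falling): v₀ = 0 m/s, a = -10 m/s².
Falls 16.5 m from rest: t = √(2·16.5/10) = 1.82 s; v = g·t = 18.2 m/s.
Total time = 1.05 + 1.82 = 2.87 s

2.9 s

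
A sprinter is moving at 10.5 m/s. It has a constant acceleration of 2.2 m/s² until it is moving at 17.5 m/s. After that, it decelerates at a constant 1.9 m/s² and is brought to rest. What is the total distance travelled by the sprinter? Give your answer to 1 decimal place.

125.1 m

Phase 1 (accelerating): v₀ = 10.5 m/s, a = 2.2 m/s².
v = v₀ + at → t = (17.5 − 10.5) / 2.2 = 3.18 s
v² = v₀² + 2aΔx → Δx = (17.5² − 10.5²)/(2·2.2) = 44.5 m

Phase 2 (decelerating): v₀ = 17.5 m/s, a = -1.9 m/s².
v = v₀ + at → t = (0 − 17.5) / -1.9 = 9.21 s
v² = v₀² + 2aΔx → Δx = (0² − 17.5²)/(2·-1.9) = 80.6 m
Total distance = 44.5 + 80.6 = 125 m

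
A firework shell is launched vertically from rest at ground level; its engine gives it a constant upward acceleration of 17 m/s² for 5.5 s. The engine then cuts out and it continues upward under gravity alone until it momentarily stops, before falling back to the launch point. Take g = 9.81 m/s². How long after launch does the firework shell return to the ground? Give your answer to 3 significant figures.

27.0 s

Phase 1 (powered ascent): v₀ = 0 m/s, a = 17 m/s².
v = v₀ + at = 0 + (17)(5.5) = 93.5 m/s
Δx = v₀t + ½at² = 0·5.5 + 0.5·17·5.5² = 257 m

Phase 2 (coasting upward): v₀ = 93.5 m/s, a = -9.81 m/s².
v = v₀ + at → t = (0 − 93.5) / -9.81 = 9.53 s
v² = v₀² + 2aΔx → Δx = (0² − 93.5²)/(2·-9.81) = 446 m

Phase 3 (free fall): v₀ = 0 m/s, a = -9.81 m/s².
Falls 703 m from rest: t = √(2·703/9.81) = 12.0 s; v = g·t = 117 m/s.
Total time = 5.50 + 9.53 + 12.0 = 27.0 s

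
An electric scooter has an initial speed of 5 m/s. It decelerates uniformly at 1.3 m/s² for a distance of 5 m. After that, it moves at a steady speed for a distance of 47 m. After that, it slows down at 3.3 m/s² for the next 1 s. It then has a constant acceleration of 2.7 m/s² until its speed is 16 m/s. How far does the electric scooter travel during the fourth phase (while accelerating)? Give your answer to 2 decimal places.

47.40 m

Phase 1 (decelerating): v₀ = 5.00 m/s, a = -1.3 m/s².
v² = v₀² + 2aΔx = 5.00² + 2·-1.3·5 = 12.0 → v = 3.46 m/s
t = (v − v₀)/a = (3.46 − 5.00)/-1.3 = 1.18 s

Phase 2 (constant speed): v₀ = 3.46 m/s, a = 0 m/s².
Constant speed: t = d/v = 47/3.46 = 13.6 s

Phase 3 (decelerating): v₀ = 3.46 m/s, a = -3.3 m/s².
v = v₀ + at = 3.46 + (-3.3)(1) = 0.164 m/s
Δx = v₀t + ½at² = 3.46·1 + 0.5·-3.3·1² = 1.81 m

Phase 4 (accelerating): v₀ = 0.164 m/s, a = 2.7 m/s².
v = v₀ + at → t = (16 − 0.164) / 2.7 = 5.87 s
v² = v₀² + 2aΔx → Δx = (16² − 0.164²)/(2·2.7) = 47.4 m
Distance in phase 4 = 47.4 m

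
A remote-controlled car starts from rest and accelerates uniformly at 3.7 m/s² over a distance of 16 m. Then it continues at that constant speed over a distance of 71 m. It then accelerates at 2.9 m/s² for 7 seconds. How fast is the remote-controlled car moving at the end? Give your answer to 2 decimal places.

Phase 1 (accelerating): v₀ = 0 m/s, a = 3.7 m/s².
v² = v₀² + 2aΔx = 0² + 2·3.7·16 = 118 → v = 10.9 m/s
t = (v − v₀)/a = (10.9 − 0)/3.7 = 2.94 s

Phase 2 (constant speed): v₀ = 10.9 m/s, a = 0 m/s².
Constant speed: t = d/v = 71/10.9 = 6.53 s

Phase 3 (accelerating): v₀ = 10.9 m/s, a = 2.9 m/s².
v = v₀ + at = 10.9 + (2.9)(7) = 31.2 m/s
Δx = v₀t + ½at² = 10.9·7 + 0.5·2.9·7² = 147 m
Final speed = 31.2 m/s

31.18 m/s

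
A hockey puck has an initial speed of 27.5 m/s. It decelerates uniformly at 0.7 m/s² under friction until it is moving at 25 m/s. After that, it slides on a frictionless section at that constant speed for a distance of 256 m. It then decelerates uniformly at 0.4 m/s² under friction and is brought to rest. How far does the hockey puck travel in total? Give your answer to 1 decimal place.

Phase 1 (decelerating): v₀ = 27.5 m/s, a = -0.7 m/s².
v = v₀ + at → t = (25 − 27.5) / -0.7 = 3.57 s
v² = v₀² + 2aΔx → Δx = (25² − 27.5²)/(2·-0.7) = 93.8 m

Phase 2 (constant speed): v₀ = 25.0 m/s, a = 0 m/s².
Constant speed: t = d/v = 256/25.0 = 10.2 s

Phase 3 (decelerating): v₀ = 25.0 m/s, a = -0.4 m/s².
v = v₀ + at → t = (0 − 25.0) / -0.4 = 62.5 s
v² = v₀² + 2aΔx → Δx = (0² − 25.0²)/(2·-0.4) = 781 m
Total distance = 93.8 + 256 + 781 = 1130 m

1131.0 m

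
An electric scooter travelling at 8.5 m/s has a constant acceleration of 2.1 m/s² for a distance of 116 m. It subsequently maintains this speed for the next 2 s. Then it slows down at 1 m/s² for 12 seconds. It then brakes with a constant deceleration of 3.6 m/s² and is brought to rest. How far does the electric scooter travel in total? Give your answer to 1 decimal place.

Phase 1 (accelerating): v₀ = 8.50 m/s, a = 2.1 m/s².
v² = v₀² + 2aΔx = 8.50² + 2·2.1·116 = 559 → v = 23.7 m/s
t = (v − v₀)/a = (23.7 − 8.50)/2.1 = 7.22 s

Phase 2 (constant speed): v₀ = 23.7 m/s, a = 0 m/s².
v = v₀ + at = 23.7 + (0)(2) = 23.7 m/s
Δx = v₀t + ½at² = 23.7·2 + 0.5·0·2² = 47.3 m

Phase 3 (decelerating): v₀ = 23.7 m/s, a = -1 m/s².
v = v₀ + at = 23.7 + (-1)(12) = 11.7 m/s
Δx = v₀t + ½at² = 23.7·12 + 0.5·-1·12² = 212 m

Phase 4 (decelerating): v₀ = 11.7 m/s, a = -3.6 m/s².
v = v₀ + at → t = (0 − 11.7) / -3.6 = 3.24 s
v² = v₀² + 2aΔx → Δx = (0² − 11.7²)/(2·-3.6) = 18.9 m
Total distance = 116 + 47.3 + 212 + 18.9 = 394 m

394.0 m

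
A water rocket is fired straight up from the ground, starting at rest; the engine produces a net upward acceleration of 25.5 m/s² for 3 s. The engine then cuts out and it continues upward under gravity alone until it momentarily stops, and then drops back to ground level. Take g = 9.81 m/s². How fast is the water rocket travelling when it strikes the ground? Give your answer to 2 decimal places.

90.02 m/s

Phase 1 (powered ascent): v₀ = 0 m/s, a = 25.5 m/s².
v = v₀ + at = 0 + (25.5)(3) = 76.5 m/s
Δx = v₀t + ½at² = 0·3 + 0.5·25.5·3² = 115 m

Phase 2 (coasting upward): v₀ = 76.5 m/s, a = -9.81 m/s².
v = v₀ + at → t = (0 − 76.5) / -9.81 = 7.80 s
v² = v₀² + 2aΔx → Δx = (0² − 76.5²)/(2·-9.81) = 298 m

Phase 3 (free fall): v₀ = 0 m/s, a = -9.81 m/s².
Falls 413 m from rest: t = √(2·413/9.81) = 9.18 s; v = g·t = 90.0 m/s.
Impact speed = 90.0 m/s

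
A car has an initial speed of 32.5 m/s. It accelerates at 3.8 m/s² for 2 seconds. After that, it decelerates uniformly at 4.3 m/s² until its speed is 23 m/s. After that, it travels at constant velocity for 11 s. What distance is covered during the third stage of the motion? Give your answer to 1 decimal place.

253.0 m

Phase 1 (accelerating): v₀ = 32.5 m/s, a = 3.8 m/s².
v = v₀ + at = 32.5 + (3.8)(2) = 40.1 m/s
Δx = v₀t + ½at² = 32.5·2 + 0.5·3.8·2² = 72.6 m

Phase 2 (decelerating): v₀ = 40.1 m/s, a = -4.3 m/s².
v = v₀ + at → t = (23 − 40.1) / -4.3 = 3.98 s
v² = v₀² + 2aΔx → Δx = (23² − 40.1²)/(2·-4.3) = 125 m

Phase 3 (constant speed): v₀ = 23.0 m/s, a = 0 m/s².
v = v₀ + at = 23.0 + (0)(11) = 23.0 m/s
Δx = v₀t + ½at² = 23.0·11 + 0.5·0·11² = 253 m
Distance in phase 3 = 253 m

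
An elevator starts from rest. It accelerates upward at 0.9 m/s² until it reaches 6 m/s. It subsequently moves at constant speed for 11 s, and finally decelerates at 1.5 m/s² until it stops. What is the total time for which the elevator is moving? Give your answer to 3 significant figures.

21.7 s

Phase 1 (accelerating): v₀ = 0 m/s, a = 0.9 m/s².
v = v₀ + at → t = (6 − 0) / 0.9 = 6.67 s
v² = v₀² + 2aΔx → Δx = (6² − 0²)/(2·0.9) = 20.0 m

Phase 2 (constant speed): v₀ = 6.00 m/s, a = 0 m/s².
v = v₀ + at = 6.00 + (0)(11) = 6.00 m/s
Δx = v₀t + ½at² = 6.00·11 + 0.5·0·11² = 66.0 m

Phase 3 (decelerating): v₀ = 6.00 m/s, a = -1.5 m/s².
v = v₀ + at → t = (0 − 6.00) / -1.5 = 4.00 s
v² = v₀² + 2aΔx → Δx = (0² − 6.00²)/(2·-1.5) = 12.0 m
Total time = 6.67 + 11.0 + 4.00 = 21.7 s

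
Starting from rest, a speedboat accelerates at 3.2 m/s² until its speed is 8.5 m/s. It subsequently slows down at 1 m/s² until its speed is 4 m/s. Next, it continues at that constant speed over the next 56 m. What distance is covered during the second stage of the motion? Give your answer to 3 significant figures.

Phase 1 (accelerating): v₀ = 0 m/s, a = 3.2 m/s².
v = v₀ + at → t = (8.5 − 0) / 3.2 = 2.66 s
v² = v₀² + 2aΔx → Δx = (8.5² − 0²)/(2·3.2) = 11.3 m

Phase 2 (decelerating): v₀ = 8.50 m/s, a = -1 m/s².
v = v₀ + at → t = (4 − 8.50) / -1 = 4.50 s
v² = v₀² + 2aΔx → Δx = (4² − 8.50²)/(2·-1) = 28.1 m
Distance in phase 2 = 28.1 m

28.1 m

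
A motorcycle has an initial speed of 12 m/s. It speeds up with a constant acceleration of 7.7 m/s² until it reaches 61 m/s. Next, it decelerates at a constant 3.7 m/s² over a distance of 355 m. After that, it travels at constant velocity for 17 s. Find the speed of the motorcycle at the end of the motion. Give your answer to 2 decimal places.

33.08 m/s

Phase 1 (accelerating): v₀ = 12.0 m/s, a = 7.7 m/s².
v = v₀ + at → t = (61 − 12.0) / 7.7 = 6.36 s
v² = v₀² + 2aΔx → Δx = (61² − 12.0²)/(2·7.7) = 232 m

Phase 2 (decelerating): v₀ = 61.0 m/s, a = -3.7 m/s².
v² = v₀² + 2aΔx = 61.0² + 2·-3.7·355 = 1090 → v = 33.1 m/s
t = (v − v₀)/a = (33.1 − 61.0)/-3.7 = 7.55 s

Phase 3 (constant speed): v₀ = 33.1 m/s, a = 0 m/s².
v = v₀ + at = 33.1 + (0)(17) = 33.1 m/s
Δx = v₀t + ½at² = 33.1·17 + 0.5·0·17² = 562 m
Final speed = 33.1 m/s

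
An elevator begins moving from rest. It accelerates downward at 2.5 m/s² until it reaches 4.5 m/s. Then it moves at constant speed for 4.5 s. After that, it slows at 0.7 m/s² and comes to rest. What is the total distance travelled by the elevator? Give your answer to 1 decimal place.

Phase 1 (accelerating): v₀ = 0 m/s, a = 2.5 m/s².
v = v₀ + at → t = (4.5 − 0) / 2.5 = 1.80 s
v² = v₀² + 2aΔx → Δx = (4.5² − 0²)/(2·2.5) = 4.05 m

Phase 2 (constant speed): v₀ = 4.50 m/s, a = 0 m/s².
v = v₀ + at = 4.50 + (0)(4.5) = 4.50 m/s
Δx = v₀t + ½at² = 4.50·4.5 + 0.5·0·4.5² = 20.2 m

Phase 3 (decelerating): v₀ = 4.50 m/s, a = -0.7 m/s².
v = v₀ + at → t = (0 − 4.50) / -0.7 = 6.43 s
v² = v₀² + 2aΔx → Δx = (0² − 4.50²)/(2·-0.7) = 14.5 m
Total distance = 4.05 + 20.2 + 14.5 = 38.8 m

38.8 m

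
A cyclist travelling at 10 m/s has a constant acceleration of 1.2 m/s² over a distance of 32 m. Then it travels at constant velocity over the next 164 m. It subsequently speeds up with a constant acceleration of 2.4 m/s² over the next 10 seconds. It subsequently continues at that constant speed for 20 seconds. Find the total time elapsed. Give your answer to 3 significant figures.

45.1 s

Phase 1 (accelerating): v₀ = 10.0 m/s, a = 1.2 m/s².
v² = v₀² + 2aΔx = 10.0² + 2·1.2·32 = 177 → v = 13.3 m/s
t = (v − v₀)/a = (13.3 − 10.0)/1.2 = 2.75 s

Phase 2 (constant speed): v₀ = 13.3 m/s, a = 0 m/s².
Constant speed: t = d/v = 164/13.3 = 12.3 s

Phase 3 (accelerating): v₀ = 13.3 m/s, a = 2.4 m/s².
v = v₀ + at = 13.3 + (2.4)(10) = 37.3 m/s
Δx = v₀t + ½at² = 13.3·10 + 0.5·2.4·10² = 253 m

Phase 4 (constant speed): v₀ = 37.3 m/s, a = 0 m/s².
v = v₀ + at = 37.3 + (0)(20) = 37.3 m/s
Δx = v₀t + ½at² = 37.3·20 + 0.5·0·20² = 746 m
Total time = 2.75 + 12.3 + 10.0 + 20.0 = 45.1 s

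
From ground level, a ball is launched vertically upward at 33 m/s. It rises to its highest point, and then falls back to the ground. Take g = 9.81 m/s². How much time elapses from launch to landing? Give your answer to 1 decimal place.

Phase 1 (rising): v₀ = 33.0 m/s, a = -9.81 m/s².
v = v₀ + at → t = (0 − 33.0) / -9.81 = 3.36 s
v² = v₀² + 2aΔx → Δx = (0² − 33.0²)/(2·-9.81) = 55.5 m

Phase 2 (falling): v₀ = 0 m/s, a = -9.81 m/s².
Falls 55.5 m from rest: t = √(2·55.5/9.81) = 3.36 s; v = g·t = 33.0 m/s.
Total time = 3.36 + 3.36 = 6.73 s

6.7 s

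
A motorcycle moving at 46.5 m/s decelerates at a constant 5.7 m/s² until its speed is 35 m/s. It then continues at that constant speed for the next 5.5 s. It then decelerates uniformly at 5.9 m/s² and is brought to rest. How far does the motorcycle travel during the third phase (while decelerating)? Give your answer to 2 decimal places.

103.81 m

Phase 1 (decelerating): v₀ = 46.5 m/s, a = -5.7 m/s².
v = v₀ + at → t = (35 − 46.5) / -5.7 = 2.02 s
v² = v₀² + 2aΔx → Δx = (35² − 46.5²)/(2·-5.7) = 82.2 m

Phase 2 (constant speed): v₀ = 35.0 m/s, a = 0 m/s².
v = v₀ + at = 35.0 + (0)(5.5) = 35.0 m/s
Δx = v₀t + ½at² = 35.0·5.5 + 0.5·0·5.5² = 192 m

Phase 3 (decelerating): v₀ = 35.0 m/s, a = -5.9 m/s².
v = v₀ + at → t = (0 − 35.0) / -5.9 = 5.93 s
v² = v₀² + 2aΔx → Δx = (0² − 35.0²)/(2·-5.9) = 104 m
Distance in phase 3 = 104 m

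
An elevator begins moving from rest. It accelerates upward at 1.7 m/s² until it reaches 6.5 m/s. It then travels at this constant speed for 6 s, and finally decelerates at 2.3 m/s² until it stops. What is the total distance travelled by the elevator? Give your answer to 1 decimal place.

Phase 1 (accelerating): v₀ = 0 m/s, a = 1.7 m/s².
v = v₀ + at → t = (6.5 − 0) / 1.7 = 3.82 s
v² = v₀² + 2aΔx → Δx = (6.5² − 0²)/(2·1.7) = 12.4 m

Phase 2 (constant speed): v₀ = 6.50 m/s, a = 0 m/s².
v = v₀ + at = 6.50 + (0)(6) = 6.50 m/s
Δx = v₀t + ½at² = 6.50·6 + 0.5·0·6² = 39.0 m

Phase 3 (decelerating): v₀ = 6.50 m/s, a = -2.3 m/s².
v = v₀ + at → t = (0 − 6.50) / -2.3 = 2.83 s
v² = v₀² + 2aΔx → Δx = (0² − 6.50²)/(2·-2.3) = 9.18 m
Total distance = 12.4 + 39.0 + 9.18 = 60.6 m

60.6 m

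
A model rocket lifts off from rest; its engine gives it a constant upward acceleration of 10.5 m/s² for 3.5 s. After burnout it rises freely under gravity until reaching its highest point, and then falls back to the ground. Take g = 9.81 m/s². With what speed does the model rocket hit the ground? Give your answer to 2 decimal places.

51.11 m/s

Phase 1 (powered ascent): v₀ = 0 m/s, a = 10.5 m/s².
v = v₀ + at = 0 + (10.5)(3.5) = 36.8 m/s
Δx = v₀t + ½at² = 0·3.5 + 0.5·10.5·3.5² = 64.3 m

Phase 2 (coasting upward): v₀ = 36.8 m/s, a = -9.81 m/s².
v = v₀ + at → t = (0 − 36.8) / -9.81 = 3.75 s
v² = v₀² + 2aΔx → Δx = (0² − 36.8²)/(2·-9.81) = 68.8 m

Phase 3 (free fall): v₀ = 0 m/s, a = -9.81 m/s².
Falls 133 m from rest: t = √(2·133/9.81) = 5.21 s; v = g·t = 51.1 m/s.
Impact speed = 51.1 m/s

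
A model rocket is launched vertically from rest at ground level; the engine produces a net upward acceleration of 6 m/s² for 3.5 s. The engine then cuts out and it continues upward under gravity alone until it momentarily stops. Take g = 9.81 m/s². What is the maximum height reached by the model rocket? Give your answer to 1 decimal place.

Phase 1 (powered ascent): v₀ = 0 m/s, a = 6 m/s².
v = v₀ + at = 0 + (6)(3.5) = 21.0 m/s
Δx = v₀t + ½at² = 0·3.5 + 0.5·6·3.5² = 36.8 m

Phase 2 (coasting upward): v₀ = 21.0 m/s, a = -9.81 m/s².
v = v₀ + at → t = (0 − 21.0) / -9.81 = 2.14 s
v² = v₀² + 2aΔx → Δx = (0² − 21.0²)/(2·-9.81) = 22.5 m
Maximum height = 36.8 + 22.5 = 59.2 m

59.2 m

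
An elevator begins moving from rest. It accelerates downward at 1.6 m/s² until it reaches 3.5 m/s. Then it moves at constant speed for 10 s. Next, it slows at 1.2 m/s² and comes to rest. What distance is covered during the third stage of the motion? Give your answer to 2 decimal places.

Phase 1 (accelerating): v₀ = 0 m/s, a = 1.6 m/s².
v = v₀ + at → t = (3.5 − 0) / 1.6 = 2.19 s
v² = v₀² + 2aΔx → Δx = (3.5² − 0²)/(2·1.6) = 3.83 m

Phase 2 (constant speed): v₀ = 3.50 m/s, a = 0 m/s².
v = v₀ + at = 3.50 + (0)(10) = 3.50 m/s
Δx = v₀t + ½at² = 3.50·10 + 0.5·0·10² = 35.0 m

Phase 3 (decelerating): v₀ = 3.50 m/s, a = -1.2 m/s².
v = v₀ + at → t = (0 − 3.50) / -1.2 = 2.92 s
v² = v₀² + 2aΔx → Δx = (0² − 3.50²)/(2·-1.2) = 5.10 m
Distance in phase 3 = 5.10 m

5.10 m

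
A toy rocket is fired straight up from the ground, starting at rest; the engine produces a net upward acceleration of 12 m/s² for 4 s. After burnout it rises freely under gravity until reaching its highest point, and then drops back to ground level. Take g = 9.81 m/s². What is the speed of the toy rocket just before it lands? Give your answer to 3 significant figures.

64.7 m/s

Phase 1 (powered ascent): v₀ = 0 m/s, a = 12 m/s².
v = v₀ + at = 0 + (12)(4) = 48.0 m/s
Δx = v₀t + ½at² = 0·4 + 0.5·12·4² = 96.0 m

Phase 2 (coasting upward): v₀ = 48.0 m/s, a = -9.81 m/s².
v = v₀ + at → t = (0 − 48.0) / -9.81 = 4.89 s
v² = v₀² + 2aΔx → Δx = (0² − 48.0²)/(2·-9.81) = 117 m

Phase 3 (free fall): v₀ = 0 m/s, a = -9.81 m/s².
Falls 213 m from rest: t = √(2·213/9.81) = 6.60 s; v = g·t = 64.7 m/s.
Impact speed = 64.7 m/s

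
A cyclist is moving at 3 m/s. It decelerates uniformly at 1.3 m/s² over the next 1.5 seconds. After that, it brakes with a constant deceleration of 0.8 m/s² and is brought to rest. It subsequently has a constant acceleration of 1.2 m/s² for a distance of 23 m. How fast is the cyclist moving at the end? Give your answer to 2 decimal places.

7.43 m/s

Phase 1 (decelerating): v₀ = 3.00 m/s, a = -1.3 m/s².
v = v₀ + at = 3.00 + (-1.3)(1.5) = 1.05 m/s
Δx = v₀t + ½at² = 3.00·1.5 + 0.5·-1.3·1.5² = 3.04 m

Phase 2 (decelerating): v₀ = 1.05 m/s, a = -0.8 m/s².
v = v₀ + at → t = (0 − 1.05) / -0.8 = 1.31 s
v² = v₀² + 2aΔx → Δx = (0² − 1.05²)/(2·-0.8) = 0.689 m

Phase 3 (accelerating): v₀ = 0 m/s, a = 1.2 m/s².
v² = v₀² + 2aΔx = 0² + 2·1.2·23 = 55.2 → v = 7.43 m/s
t = (v − v₀)/a = (7.43 − 0)/1.2 = 6.19 s
Final speed = 7.43 m/s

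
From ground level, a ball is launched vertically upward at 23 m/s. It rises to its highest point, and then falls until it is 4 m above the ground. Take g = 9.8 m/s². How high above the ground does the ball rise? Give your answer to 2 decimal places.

Phase 1 (rising): v₀ = 23.0 m/s, a = -9.8 m/s².
v = v₀ + at → t = (0 − 23.0) / -9.8 = 2.35 s
v² = v₀² + 2aΔx → Δx = (0² − 23.0²)/(2·-9.8) = 27.0 m
Maximum height = 27.0 m

26.99 m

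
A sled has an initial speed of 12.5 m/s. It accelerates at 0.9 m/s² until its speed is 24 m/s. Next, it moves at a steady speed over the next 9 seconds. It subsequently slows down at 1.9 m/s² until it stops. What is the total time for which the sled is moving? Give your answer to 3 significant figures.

34.4 s

Phase 1 (accelerating): v₀ = 12.5 m/s, a = 0.9 m/s².
v = v₀ + at → t = (24 − 12.5) / 0.9 = 12.8 s
v² = v₀² + 2aΔx → Δx = (24² − 12.5²)/(2·0.9) = 233 m

Phase 2 (constant speed): v₀ = 24.0 m/s, a = 0 m/s².
v = v₀ + at = 24.0 + (0)(9) = 24.0 m/s
Δx = v₀t + ½at² = 24.0·9 + 0.5·0·9² = 216 m

Phase 3 (decelerating): v₀ = 24.0 m/s, a = -1.9 m/s².
v = v₀ + at → t = (0 − 24.0) / -1.9 = 12.6 s
v² = v₀² + 2aΔx → Δx = (0² − 24.0²)/(2·-1.9) = 152 m
Total time = 12.8 + 9.00 + 12.6 = 34.4 s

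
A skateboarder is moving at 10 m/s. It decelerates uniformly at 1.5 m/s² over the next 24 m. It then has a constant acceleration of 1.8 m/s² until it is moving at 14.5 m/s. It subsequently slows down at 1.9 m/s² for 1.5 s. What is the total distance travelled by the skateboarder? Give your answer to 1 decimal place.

Phase 1 (decelerating): v₀ = 10.0 m/s, a = -1.5 m/s².
v² = v₀² + 2aΔx = 10.0² + 2·-1.5·24 = 28.0 → v = 5.29 m/s
t = (v − v₀)/a = (5.29 − 10.0)/-1.5 = 3.14 s

Phase 2 (accelerating): v₀ = 5.29 m/s, a = 1.8 m/s².
v = v₀ + at → t = (14.5 − 5.29) / 1.8 = 5.12 s
v² = v₀² + 2aΔx → Δx = (14.5² − 5.29²)/(2·1.8) = 50.6 m

Phase 3 (decelerating): v₀ = 14.5 m/s, a = -1.9 m/s².
v = v₀ + at = 14.5 + (-1.9)(1.5) = 11.7 m/s
Δx = v₀t + ½at² = 14.5·1.5 + 0.5·-1.9·1.5² = 19.6 m
Total distance = 24.0 + 50.6 + 19.6 = 94.2 m

94.2 m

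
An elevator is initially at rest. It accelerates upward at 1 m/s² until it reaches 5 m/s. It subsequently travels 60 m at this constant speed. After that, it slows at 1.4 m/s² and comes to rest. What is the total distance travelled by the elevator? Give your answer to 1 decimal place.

Phase 1 (accelerating): v₀ = 0 m/s, a = 1 m/s².
v = v₀ + at → t = (5 − 0) / 1 = 5.00 s
v² = v₀² + 2aΔx → Δx = (5² − 0²)/(2·1) = 12.5 m

Phase 2 (constant speed): v₀ = 5.00 m/s, a = 0 m/s².
Constant speed: t = d/v = 60/5.00 = 12.0 s

Phase 3 (decelerating): v₀ = 5.00 m/s, a = -1.4 m/s².
v = v₀ + at → t = (0 − 5.00) / -1.4 = 3.57 s
v² = v₀² + 2aΔx → Δx = (0² − 5.00²)/(2·-1.4) = 8.93 m
Total distance = 12.5 + 60.0 + 8.93 = 81.4 m

81.4 m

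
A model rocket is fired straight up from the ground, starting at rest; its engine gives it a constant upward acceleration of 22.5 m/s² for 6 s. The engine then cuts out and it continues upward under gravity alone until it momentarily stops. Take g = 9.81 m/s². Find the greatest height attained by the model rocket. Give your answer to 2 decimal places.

1333.90 m

Phase 1 (powered ascent): v₀ = 0 m/s, a = 22.5 m/s².
v = v₀ + at = 0 + (22.5)(6) = 135 m/s
Δx = v₀t + ½at² = 0·6 + 0.5·22.5·6² = 405 m

Phase 2 (coasting upward): v₀ = 135 m/s, a = -9.81 m/s².
v = v₀ + at → t = (0 − 135) / -9.81 = 13.8 s
v² = v₀² + 2aΔx → Δx = (0² − 135²)/(2·-9.81) = 929 m
Maximum height = 405 + 929 = 1330 m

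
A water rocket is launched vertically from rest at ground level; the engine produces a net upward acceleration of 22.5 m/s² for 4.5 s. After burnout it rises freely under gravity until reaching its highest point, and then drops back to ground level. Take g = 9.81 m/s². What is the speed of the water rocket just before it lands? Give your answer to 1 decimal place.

Phase 1 (powered ascent): v₀ = 0 m/s, a = 22.5 m/s².
v = v₀ + at = 0 + (22.5)(4.5) = 101 m/s
Δx = v₀t + ½at² = 0·4.5 + 0.5·22.5·4.5² = 228 m

Phase 2 (coasting upward): v₀ = 101 m/s, a = -9.81 m/s².
v = v₀ + at → t = (0 − 101) / -9.81 = 10.3 s
v² = v₀² + 2aΔx → Δx = (0² − 101²)/(2·-9.81) = 523 m

Phase 3 (free fall): v₀ = 0 m/s, a = -9.81 m/s².
Falls 750 m from rest: t = √(2·750/9.81) = 12.4 s; v = g·t = 121 m/s.
Impact speed = 121 m/s

121.3 m/s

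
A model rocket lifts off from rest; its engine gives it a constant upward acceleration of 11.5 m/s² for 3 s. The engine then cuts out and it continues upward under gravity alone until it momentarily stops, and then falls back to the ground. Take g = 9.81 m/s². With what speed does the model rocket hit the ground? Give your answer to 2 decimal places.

46.96 m/s

Phase 1 (powered ascent): v₀ = 0 m/s, a = 11.5 m/s².
v = v₀ + at = 0 + (11.5)(3) = 34.5 m/s
Δx = v₀t + ½at² = 0·3 + 0.5·11.5·3² = 51.8 m

Phase 2 (coasting upward): v₀ = 34.5 m/s, a = -9.81 m/s².
v = v₀ + at → t = (0 − 34.5) / -9.81 = 3.52 s
v² = v₀² + 2aΔx → Δx = (0² − 34.5²)/(2·-9.81) = 60.7 m

Phase 3 (free fall): v₀ = 0 m/s, a = -9.81 m/s².
Falls 112 m from rest: t = √(2·112/9.81) = 4.79 s; v = g·t = 47.0 m/s.
Impact speed = 47.0 m/s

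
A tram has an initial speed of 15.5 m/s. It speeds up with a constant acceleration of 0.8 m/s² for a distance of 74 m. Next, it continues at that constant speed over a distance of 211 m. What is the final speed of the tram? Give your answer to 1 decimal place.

18.9 m/s

Phase 1 (accelerating): v₀ = 15.5 m/s, a = 0.8 m/s².
v² = v₀² + 2aΔx = 15.5² + 2·0.8·74 = 359 → v = 18.9 m/s
t = (v − v₀)/a = (18.9 − 15.5)/0.8 = 4.30 s

Phase 2 (constant speed): v₀ = 18.9 m/s, a = 0 m/s².
Constant speed: t = d/v = 211/18.9 = 11.1 s
Final speed = 18.9 m/s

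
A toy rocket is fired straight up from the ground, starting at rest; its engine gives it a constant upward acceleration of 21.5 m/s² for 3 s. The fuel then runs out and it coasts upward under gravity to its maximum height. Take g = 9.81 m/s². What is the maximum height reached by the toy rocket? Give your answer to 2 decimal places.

Phase 1 (powered ascent): v₀ = 0 m/s, a = 21.5 m/s².
v = v₀ + at = 0 + (21.5)(3) = 64.5 m/s
Δx = v₀t + ½at² = 0·3 + 0.5·21.5·3² = 96.8 m

Phase 2 (coasting upward): v₀ = 64.5 m/s, a = -9.81 m/s².
v = v₀ + at → t = (0 − 64.5) / -9.81 = 6.57 s
v² = v₀² + 2aΔx → Δx = (0² − 64.5²)/(2·-9.81) = 212 m
Maximum height = 96.8 + 212 = 309 m

308.79 m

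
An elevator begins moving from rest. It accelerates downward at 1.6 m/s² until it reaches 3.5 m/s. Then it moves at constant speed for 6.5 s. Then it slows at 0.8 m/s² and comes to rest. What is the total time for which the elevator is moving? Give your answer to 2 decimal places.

13.06 s

Phase 1 (accelerating): v₀ = 0 m/s, a = 1.6 m/s².
v = v₀ + at → t = (3.5 − 0) / 1.6 = 2.19 s
v² = v₀² + 2aΔx → Δx = (3.5² − 0²)/(2·1.6) = 3.83 m

Phase 2 (constant speed): v₀ = 3.50 m/s, a = 0 m/s².
v = v₀ + at = 3.50 + (0)(6.5) = 3.50 m/s
Δx = v₀t + ½at² = 3.50·6.5 + 0.5·0·6.5² = 22.8 m

Phase 3 (decelerating): v₀ = 3.50 m/s, a = -0.8 m/s².
v = v₀ + at → t = (0 − 3.50) / -0.8 = 4.38 s
v² = v₀² + 2aΔx → Δx = (0² − 3.50²)/(2·-0.8) = 7.66 m
Total time = 2.19 + 6.50 + 4.38 = 13.1 s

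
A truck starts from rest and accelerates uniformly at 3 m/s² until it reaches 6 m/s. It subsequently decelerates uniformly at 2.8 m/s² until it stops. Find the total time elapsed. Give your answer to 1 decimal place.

4.1 s

Phase 1 (accelerating): v₀ = 0 m/s, a = 3 m/s².
v = v₀ + at → t = (6 − 0) / 3 = 2.00 s
v² = v₀² + 2aΔx → Δx = (6² − 0²)/(2·3) = 6.00 m

Phase 2 (decelerating): v₀ = 6.00 m/s, a = -2.8 m/s².
v = v₀ + at → t = (0 − 6.00) / -2.8 = 2.14 s
v² = v₀² + 2aΔx → Δx = (0² − 6.00²)/(2·-2.8) = 6.43 m
Total time = 2.00 + 2.14 = 4.14 s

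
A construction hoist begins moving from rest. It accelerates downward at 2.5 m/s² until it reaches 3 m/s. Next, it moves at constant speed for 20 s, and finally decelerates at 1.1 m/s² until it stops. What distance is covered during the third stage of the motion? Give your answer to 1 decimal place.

Phase 1 (accelerating): v₀ = 0 m/s, a = 2.5 m/s².
v = v₀ + at → t = (3 − 0) / 2.5 = 1.20 s
v² = v₀² + 2aΔx → Δx = (3² − 0²)/(2·2.5) = 1.80 m

Phase 2 (constant speed): v₀ = 3.00 m/s, a = 0 m/s².
v = v₀ + at = 3.00 + (0)(20) = 3.00 m/s
Δx = v₀t + ½at² = 3.00·20 + 0.5·0·20² = 60.0 m

Phase 3 (decelerating): v₀ = 3.00 m/s, a = -1.1 m/s².
v = v₀ + at → t = (0 − 3.00) / -1.1 = 2.73 s
v² = v₀² + 2aΔx → Δx = (0² − 3.00²)/(2·-1.1) = 4.09 m
Distance in phase 3 = 4.09 m

4.1 m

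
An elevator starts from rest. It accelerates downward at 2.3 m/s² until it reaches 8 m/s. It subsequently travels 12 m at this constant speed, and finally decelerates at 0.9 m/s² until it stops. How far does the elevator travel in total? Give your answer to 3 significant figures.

61.5 m

Phase 1 (accelerating): v₀ = 0 m/s, a = 2.3 m/s².
v = v₀ + at → t = (8 − 0) / 2.3 = 3.48 s
v² = v₀² + 2aΔx → Δx = (8² − 0²)/(2·2.3) = 13.9 m

Phase 2 (constant speed): v₀ = 8.00 m/s, a = 0 m/s².
Constant speed: t = d/v = 12/8.00 = 1.50 s

Phase 3 (decelerating): v₀ = 8.00 m/s, a = -0.9 m/s².
v = v₀ + at → t = (0 − 8.00) / -0.9 = 8.89 s
v² = v₀² + 2aΔx → Δx = (0² − 8.00²)/(2·-0.9) = 35.6 m
Total distance = 13.9 + 12.0 + 35.6 = 61.5 m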